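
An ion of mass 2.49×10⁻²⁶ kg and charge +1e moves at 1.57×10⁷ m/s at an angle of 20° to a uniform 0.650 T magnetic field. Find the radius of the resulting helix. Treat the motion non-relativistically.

r ≈ 1.28 m

v⊥ = v sinθ = 1.57×10⁷·sin20° ≈ 5.370×10⁶ m/s.
r = m v⊥/(|q|B) = (2.49×10⁻²⁶)(5.370×10⁶)/((1.602×10⁻¹⁹)(0.650)) ≈ 1.28 m.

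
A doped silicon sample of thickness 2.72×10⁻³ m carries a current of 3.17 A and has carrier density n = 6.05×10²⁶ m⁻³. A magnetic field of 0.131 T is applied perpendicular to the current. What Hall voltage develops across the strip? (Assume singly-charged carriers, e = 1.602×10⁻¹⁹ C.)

V_H ≈ 1.58×10⁻⁶ V

V_H = IB/(n e t).
V_H = (3.17)(0.131)/((6.05×10²⁶)(1.602×10⁻¹⁹)(2.72×10⁻³)) ≈ 1.58×10⁻⁶ V.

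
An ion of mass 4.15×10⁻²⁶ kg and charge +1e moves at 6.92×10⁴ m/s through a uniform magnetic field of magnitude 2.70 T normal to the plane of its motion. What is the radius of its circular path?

The magnetic force provides the centripetal force: |q|vB = mv²/r.
r = mv/(|q|B) = (4.15×10⁻²⁶)(6.92×10⁴)/((1.602×10⁻¹⁹)(2.70)) ≈ 6.64×10⁻³ m.

r ≈ 6.64×10⁻³ m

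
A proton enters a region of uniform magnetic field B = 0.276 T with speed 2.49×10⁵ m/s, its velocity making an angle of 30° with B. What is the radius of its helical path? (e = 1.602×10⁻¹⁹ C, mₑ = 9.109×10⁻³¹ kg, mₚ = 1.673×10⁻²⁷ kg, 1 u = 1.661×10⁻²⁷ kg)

r ≈ 4.71×10⁻³ m

v⊥ = v sinθ = 2.49×10⁵·sin30° ≈ 1.245×10⁵ m/s.
r = m v⊥/(|q|B) = (1.673×10⁻²⁷)(1.245×10⁵)/((1.602×10⁻¹⁹)(0.276)) ≈ 4.71×10⁻³ m.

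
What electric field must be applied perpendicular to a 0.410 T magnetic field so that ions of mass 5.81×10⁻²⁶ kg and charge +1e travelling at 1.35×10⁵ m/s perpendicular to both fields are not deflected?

E = 5.54×10⁴ V/m

For straight-line motion qE = qvB, so E = vB.
E = 1.35×10⁵ × 0.410 = 5.54×10⁴ V/m.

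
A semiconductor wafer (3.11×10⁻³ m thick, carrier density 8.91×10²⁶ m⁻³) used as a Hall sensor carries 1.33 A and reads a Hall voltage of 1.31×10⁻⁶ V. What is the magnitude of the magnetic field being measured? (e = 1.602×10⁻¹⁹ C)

B ≈ 0.437 T

From V_H = IB/(n e t), B = V_H n e t / I.
B = (1.31×10⁻⁶)(8.91×10²⁶)(1.602×10⁻¹⁹)(3.11×10⁻³)/1.33 ≈ 0.437 T.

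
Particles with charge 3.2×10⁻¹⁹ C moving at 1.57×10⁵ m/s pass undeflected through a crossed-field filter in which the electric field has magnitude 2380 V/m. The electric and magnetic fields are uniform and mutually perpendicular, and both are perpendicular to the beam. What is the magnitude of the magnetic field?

Balance of forces in the selector: qE = qvB ⇒ B = E/v.
B = 2380/1.57×10⁵ = 0.0152 T.

B = 0.0152 T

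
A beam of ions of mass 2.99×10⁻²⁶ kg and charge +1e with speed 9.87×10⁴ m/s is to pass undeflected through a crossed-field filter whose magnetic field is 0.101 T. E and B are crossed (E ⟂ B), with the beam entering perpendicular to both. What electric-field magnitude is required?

E = 9970 V/m

For straight-line motion qE = qvB, so E = vB.
E = 9.87×10⁴ × 0.101 = 9970 V/m.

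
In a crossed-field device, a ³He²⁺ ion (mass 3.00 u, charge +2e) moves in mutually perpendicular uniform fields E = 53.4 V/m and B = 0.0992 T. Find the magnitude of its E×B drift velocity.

v_d ≈ 538 m/s

The E×B drift speed is v_d = E/B.
v_d = 53.4/0.0992 = 538 m/s.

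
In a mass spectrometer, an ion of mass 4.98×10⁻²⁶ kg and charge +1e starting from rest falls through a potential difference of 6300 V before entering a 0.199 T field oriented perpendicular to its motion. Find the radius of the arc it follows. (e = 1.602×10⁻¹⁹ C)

Acceleration: |q|V = ½mv² ⇒ v = √(2|q|V/m) = √(2·1.602×10⁻¹⁹·6300/4.98×10⁻²⁶) ≈ 2.013×10⁵ m/s.
In the field: r = mv/(|q|B) = (4.98×10⁻²⁶)(2.013×10⁵)/((1.602×10⁻¹⁹)(0.199)) ≈ 0.314 m.

r ≈ 0.314 m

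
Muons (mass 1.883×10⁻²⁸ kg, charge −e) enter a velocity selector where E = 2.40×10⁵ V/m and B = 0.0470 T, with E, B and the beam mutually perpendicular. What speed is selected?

v = 5.11×10⁶ m/s

Straight-line motion ⇒ electric and magnetic forces cancel, so E = vB.
v = E/B = 2.40×10⁵/0.0470 = 5.11×10⁶ m/s.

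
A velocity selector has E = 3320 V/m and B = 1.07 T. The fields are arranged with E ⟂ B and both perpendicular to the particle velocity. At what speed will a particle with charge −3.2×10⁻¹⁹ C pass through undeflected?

Straight-line motion ⇒ electric and magnetic forces cancel, so E = vB.
v = E/B = 3320/1.07 = 3100 m/s.
The result is independent of the particle's charge and mass.

v = 3100 m/s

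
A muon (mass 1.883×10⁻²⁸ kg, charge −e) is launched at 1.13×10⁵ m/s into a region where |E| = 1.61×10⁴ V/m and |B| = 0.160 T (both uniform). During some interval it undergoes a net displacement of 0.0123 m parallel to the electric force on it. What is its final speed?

v_f ≈ 5.91×10⁵ m/s

B does no work; ΔKE = |q|E d.
½mv_f² = ½mv₀² + |q|Ed = ½(1.883×10⁻²⁸)(1.13×10⁵)² + (1.602×10⁻¹⁹)(1.61×10⁴)(0.0123) ≈ 1.202×10⁻¹⁸ J + 3.172×10⁻¹⁷ J ≈ 3.293×10⁻¹⁷ J.
v_f = √(2·3.293×10⁻¹⁷/1.883×10⁻²⁸) ≈ 5.91×10⁵ m/s.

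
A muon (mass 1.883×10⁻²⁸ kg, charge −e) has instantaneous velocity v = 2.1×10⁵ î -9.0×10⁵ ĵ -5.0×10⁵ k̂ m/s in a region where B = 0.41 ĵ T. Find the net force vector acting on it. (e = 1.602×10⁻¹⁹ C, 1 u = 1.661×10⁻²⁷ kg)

F ≈ (-3.28×10⁻¹⁴, 0, -1.38×10⁻¹⁴) N

v×B = (2.05×10⁵, 0, 8.61×10⁴) N/C.
F = q v×B = (−1.602×10⁻¹⁹ C)·(2.05×10⁵, 0, 8.61×10⁴) = (-3.28×10⁻¹⁴, 0, -1.38×10⁻¹⁴) N.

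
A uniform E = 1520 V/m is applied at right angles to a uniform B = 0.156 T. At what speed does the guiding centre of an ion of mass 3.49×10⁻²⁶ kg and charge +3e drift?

v_d ≈ 9740 m/s

The E×B drift speed is v_d = E/B.
v_d = 1520/0.156 = 9740 m/s.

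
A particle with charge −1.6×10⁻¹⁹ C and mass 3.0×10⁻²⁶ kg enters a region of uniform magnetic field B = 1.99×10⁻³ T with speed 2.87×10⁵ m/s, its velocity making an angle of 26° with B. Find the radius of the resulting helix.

r ≈ 11.9 m

v⊥ = v sinθ = 2.87×10⁵·sin26° ≈ 1.258×10⁵ m/s.
r = m v⊥/(|q|B) = (3.0×10⁻²⁶)(1.258×10⁵)/((1.6×10⁻¹⁹)(1.99×10⁻³)) ≈ 11.9 m.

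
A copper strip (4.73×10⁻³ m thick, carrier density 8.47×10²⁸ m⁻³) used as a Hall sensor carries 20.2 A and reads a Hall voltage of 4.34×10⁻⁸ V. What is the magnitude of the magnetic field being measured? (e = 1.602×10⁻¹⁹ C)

From V_H = IB/(n e t), B = V_H n e t / I.
B = (4.34×10⁻⁸)(8.47×10²⁸)(1.602×10⁻¹⁹)(4.73×10⁻³)/20.2 ≈ 0.138 T.

B ≈ 0.138 T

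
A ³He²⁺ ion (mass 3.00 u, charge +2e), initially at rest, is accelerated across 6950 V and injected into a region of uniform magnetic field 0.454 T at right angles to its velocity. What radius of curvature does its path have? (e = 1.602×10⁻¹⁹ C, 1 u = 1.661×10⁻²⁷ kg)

r ≈ 0.0324 m

Acceleration: |q|V = ½mv² ⇒ v = √(2|q|V/m) = √(2·3.204×10⁻¹⁹·6950/4.983×10⁻²⁷) ≈ 9.454×10⁵ m/s.
In the field: r = mv/(|q|B) = (4.983×10⁻²⁷)(9.454×10⁵)/((3.204×10⁻¹⁹)(0.454)) ≈ 0.0324 m.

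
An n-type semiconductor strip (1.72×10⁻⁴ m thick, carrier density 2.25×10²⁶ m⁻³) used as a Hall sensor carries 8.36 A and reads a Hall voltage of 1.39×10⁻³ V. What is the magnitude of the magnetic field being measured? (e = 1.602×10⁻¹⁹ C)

B ≈ 1.03 T

From V_H = IB/(n e t), B = V_H n e t / I.
B = (1.39×10⁻³)(2.25×10²⁶)(1.602×10⁻¹⁹)(1.72×10⁻⁴)/8.36 ≈ 1.03 T.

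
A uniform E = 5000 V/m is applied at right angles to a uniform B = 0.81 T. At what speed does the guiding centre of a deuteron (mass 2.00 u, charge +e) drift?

v_d ≈ 6200 m/s

In crossed fields the guiding centre drifts at v_d = |E×B|/B² = E/B, independent of charge and mass.
v_d = 5000/0.81 = 6200 m/s.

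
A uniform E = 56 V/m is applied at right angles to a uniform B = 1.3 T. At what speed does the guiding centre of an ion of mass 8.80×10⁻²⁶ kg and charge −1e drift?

v_d ≈ 43 m/s

The E×B drift speed is v_d = E/B.
v_d = 56/1.3 = 43 m/s.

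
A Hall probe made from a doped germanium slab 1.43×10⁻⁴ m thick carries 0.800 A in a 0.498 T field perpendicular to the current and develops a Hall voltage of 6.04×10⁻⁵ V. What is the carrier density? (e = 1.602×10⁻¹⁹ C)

n ≈ 2.88×10²⁶ m⁻³

From V_H = IB/(n e t), n = IB/(V_H e t).
n = (0.800)(0.498)/((6.04×10⁻⁵)(1.602×10⁻¹⁹)(1.43×10⁻⁴)) ≈ 2.88×10²⁶ m⁻³.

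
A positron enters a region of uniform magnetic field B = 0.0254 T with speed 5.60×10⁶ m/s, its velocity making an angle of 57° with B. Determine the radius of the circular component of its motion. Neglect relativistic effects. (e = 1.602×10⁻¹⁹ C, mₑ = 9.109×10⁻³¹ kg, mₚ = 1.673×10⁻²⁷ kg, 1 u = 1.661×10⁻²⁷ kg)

v⊥ = v sinθ = 5.60×10⁶·sin57° ≈ 4.697×10⁶ m/s.
r = m v⊥/(|q|B) = (9.109×10⁻³¹)(4.697×10⁶)/((1.602×10⁻¹⁹)(0.0254)) ≈ 1.05×10⁻³ m.

r ≈ 1.05×10⁻³ m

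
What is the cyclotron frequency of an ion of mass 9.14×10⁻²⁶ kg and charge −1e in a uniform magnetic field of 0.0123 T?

f = |q|B/(2πm).
f = (1.602×10⁻¹⁹)(0.0123)/(2π·9.14×10⁻²⁶) ≈ 3430 Hz.

f ≈ 3430 Hz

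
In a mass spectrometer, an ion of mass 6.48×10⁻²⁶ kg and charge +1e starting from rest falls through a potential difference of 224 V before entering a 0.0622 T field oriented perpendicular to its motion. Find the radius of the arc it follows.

Acceleration: |q|V = ½mv² ⇒ v = √(2|q|V/m) = √(2·1.602×10⁻¹⁹·224/6.48×10⁻²⁶) ≈ 3.328×10⁴ m/s.
In the field: r = mv/(|q|B) = (6.48×10⁻²⁶)(3.328×10⁴)/((1.602×10⁻¹⁹)(0.0622)) ≈ 0.216 m.

r ≈ 0.216 m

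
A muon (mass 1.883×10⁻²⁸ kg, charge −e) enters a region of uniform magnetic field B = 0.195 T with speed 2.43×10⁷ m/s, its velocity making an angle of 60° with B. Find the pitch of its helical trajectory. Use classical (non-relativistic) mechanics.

p ≈ 0.460 m

v∥ = v cosθ = 2.43×10⁷·cos60° ≈ 1.215×10⁷ m/s.
T = 2πm/(|q|B) = 2π(1.883×10⁻²⁸)/((1.602×10⁻¹⁹)(0.195)) ≈ 3.787×10⁻⁸ s.
pitch = v∥ T = (1.215×10⁷)(3.787×10⁻⁸) ≈ 0.460 m.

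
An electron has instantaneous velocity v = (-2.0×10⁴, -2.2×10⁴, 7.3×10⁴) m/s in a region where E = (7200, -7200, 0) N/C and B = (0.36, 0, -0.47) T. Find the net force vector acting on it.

v×B = (1.03×10⁴, 1.69×10⁴, 7920) N/C.
E + v×B = (1.75×10⁴, 9680, 7920) N/C.
F = q(E + v×B) = (−1.602×10⁻¹⁹ C)·(1.75×10⁴, 9680, 7920) = (-2.81×10⁻¹⁵, -1.55×10⁻¹⁵, -1.27×10⁻¹⁵) N.

F ≈ (-2.81×10⁻¹⁵, -1.55×10⁻¹⁵, -1.27×10⁻¹⁵) N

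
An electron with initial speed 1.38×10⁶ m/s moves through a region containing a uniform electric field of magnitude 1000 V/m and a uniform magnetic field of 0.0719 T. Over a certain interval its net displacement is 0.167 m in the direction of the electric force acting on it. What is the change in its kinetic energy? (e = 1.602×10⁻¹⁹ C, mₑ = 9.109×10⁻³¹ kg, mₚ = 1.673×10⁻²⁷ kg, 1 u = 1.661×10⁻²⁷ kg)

The magnetic force is always ⟂ v and does no work; only the electric force changes KE.
ΔKE = F_E · d = |q|E d = (1.602×10⁻¹⁹)(1000)(0.167) ≈ 2.68×10⁻¹⁷ J.

ΔKE ≈ 2.68×10⁻¹⁷ J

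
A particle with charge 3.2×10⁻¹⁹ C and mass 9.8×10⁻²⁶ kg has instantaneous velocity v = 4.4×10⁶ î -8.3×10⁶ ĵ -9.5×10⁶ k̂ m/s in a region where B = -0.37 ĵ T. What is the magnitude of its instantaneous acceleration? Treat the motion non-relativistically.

v×B = (-3.52×10⁶, 0, -1.63×10⁶) N/C.
F = q v×B = (3.2×10⁻¹⁹ C)·(-3.52×10⁶, 0, -1.63×10⁶) = (-1.12×10⁻¹², 0, -5.21×10⁻¹³) N.
|a| = |F|/m = 1.240×10⁻¹²/9.8×10⁻²⁶ ≈ 1.26×10¹³ m/s².

|a| ≈ 1.26×10¹³ m/s²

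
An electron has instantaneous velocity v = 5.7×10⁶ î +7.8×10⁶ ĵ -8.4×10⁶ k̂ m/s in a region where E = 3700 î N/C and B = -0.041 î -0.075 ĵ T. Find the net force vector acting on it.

v×B = (-6.30×10⁵, 3.44×10⁵, -1.08×10⁵) N/C.
E + v×B = (-6.26×10⁵, 3.44×10⁵, -1.08×10⁵) N/C.
F = q(E + v×B) = (−1.602×10⁻¹⁹ C)·(-6.26×10⁵, 3.44×10⁵, -1.08×10⁵) = (1.00×10⁻¹³, -5.52×10⁻¹⁴, 1.73×10⁻¹⁴) N.

F ≈ (1.00×10⁻¹³, -5.52×10⁻¹⁴, 1.73×10⁻¹⁴) N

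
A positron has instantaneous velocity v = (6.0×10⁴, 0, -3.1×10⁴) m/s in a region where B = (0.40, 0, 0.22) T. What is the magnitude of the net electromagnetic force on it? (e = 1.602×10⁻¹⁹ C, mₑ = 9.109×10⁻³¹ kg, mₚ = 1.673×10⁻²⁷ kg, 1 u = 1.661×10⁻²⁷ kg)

v×B = (0, -2.56×10⁴, 0) N/C.
F = q v×B = (1.602×10⁻¹⁹ C)·(0, -2.56×10⁴, 0) = (0, -4.10×10⁻¹⁵, 0) N.
|F| = 4.10×10⁻¹⁵ N.

|F| ≈ 4.10×10⁻¹⁵ N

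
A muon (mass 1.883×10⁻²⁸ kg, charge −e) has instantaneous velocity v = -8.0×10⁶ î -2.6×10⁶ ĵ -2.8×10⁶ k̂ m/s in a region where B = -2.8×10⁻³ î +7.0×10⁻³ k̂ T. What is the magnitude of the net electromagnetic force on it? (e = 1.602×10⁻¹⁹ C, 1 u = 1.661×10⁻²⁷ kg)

|F| ≈ 1.07×10⁻¹⁴ N

v×B = (-1.82×10⁴, 6.38×10⁴, -7280) N/C.
F = q v×B = (−1.602×10⁻¹⁹ C)·(-1.82×10⁴, 6.38×10⁴, -7280) = (2.92×10⁻¹⁵, -1.02×10⁻¹⁴, 1.17×10⁻¹⁵) N.
|F| = 1.07×10⁻¹⁴ N.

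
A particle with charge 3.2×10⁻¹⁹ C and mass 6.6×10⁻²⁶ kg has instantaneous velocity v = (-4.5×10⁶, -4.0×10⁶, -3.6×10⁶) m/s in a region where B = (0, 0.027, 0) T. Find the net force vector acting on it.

v×B = (9.72×10⁴, 0, -1.22×10⁵) N/C.
F = q v×B = (3.2×10⁻¹⁹ C)·(9.72×10⁴, 0, -1.22×10⁵) = (3.11×10⁻¹⁴, 0, -3.89×10⁻¹⁴) N.

F ≈ (3.11×10⁻¹⁴, 0, -3.89×10⁻¹⁴) N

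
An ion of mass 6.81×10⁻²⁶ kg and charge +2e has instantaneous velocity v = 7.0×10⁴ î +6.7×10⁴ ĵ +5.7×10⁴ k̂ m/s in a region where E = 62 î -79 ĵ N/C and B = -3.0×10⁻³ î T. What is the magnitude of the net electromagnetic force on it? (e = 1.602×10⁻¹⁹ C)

|F| ≈ 1.05×10⁻¹⁶ N

v×B = (0, -171, 201) N/C.
E + v×B = (62.0, -250, 201) N/C.
F = q(E + v×B) = (3.204×10⁻¹⁹ C)·(62.0, -250, 201) = (1.99×10⁻¹⁷, -8.01×10⁻¹⁷, 6.44×10⁻¹⁷) N.
|F| = 1.05×10⁻¹⁶ N.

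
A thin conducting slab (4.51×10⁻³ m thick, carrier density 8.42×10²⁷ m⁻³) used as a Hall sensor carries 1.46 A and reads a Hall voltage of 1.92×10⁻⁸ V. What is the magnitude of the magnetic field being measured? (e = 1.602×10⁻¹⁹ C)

B ≈ 0.0800 T

From V_H = IB/(n e t), B = V_H n e t / I.
B = (1.92×10⁻⁸)(8.42×10²⁷)(1.602×10⁻¹⁹)(4.51×10⁻³)/1.46 ≈ 0.0800 T.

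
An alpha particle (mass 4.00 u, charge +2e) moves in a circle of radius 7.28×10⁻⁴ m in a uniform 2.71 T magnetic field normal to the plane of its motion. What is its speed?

v ≈ 9.51×10⁴ m/s

From |q|vB = mv²/r, v = |q|Br/m.
v = (3.204×10⁻¹⁹)(2.71)(7.28×10⁻⁴)/6.644×10⁻²⁷ ≈ 9.51×10⁴ m/s.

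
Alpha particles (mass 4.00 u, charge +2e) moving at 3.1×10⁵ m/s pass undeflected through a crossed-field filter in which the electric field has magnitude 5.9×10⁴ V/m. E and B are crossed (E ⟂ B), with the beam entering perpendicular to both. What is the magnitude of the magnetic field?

Balance of forces in the selector: qE = qvB ⇒ B = E/v.
B = 5.9×10⁴/3.1×10⁵ = 0.19 T.

B = 0.19 T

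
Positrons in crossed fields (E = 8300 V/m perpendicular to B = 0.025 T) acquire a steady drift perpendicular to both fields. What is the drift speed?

In crossed fields the guiding centre drifts at v_d = |E×B|/B² = E/B, independent of charge and mass.
v_d = 8300/0.025 = 3.3×10⁵ m/s.

v_d ≈ 3.3×10⁵ m/s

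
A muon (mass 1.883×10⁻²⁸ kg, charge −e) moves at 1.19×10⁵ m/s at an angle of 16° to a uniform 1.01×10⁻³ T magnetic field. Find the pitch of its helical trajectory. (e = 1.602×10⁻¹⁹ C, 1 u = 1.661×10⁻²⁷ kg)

p ≈ 0.836 m

v∥ = v cosθ = 1.19×10⁵·cos16° ≈ 1.144×10⁵ m/s.
T = 2πm/(|q|B) = 2π(1.883×10⁻²⁸)/((1.602×10⁻¹⁹)(1.01×10⁻³)) ≈ 7.312×10⁻⁶ s.
pitch = v∥ T = (1.144×10⁵)(7.312×10⁻⁶) ≈ 0.836 m.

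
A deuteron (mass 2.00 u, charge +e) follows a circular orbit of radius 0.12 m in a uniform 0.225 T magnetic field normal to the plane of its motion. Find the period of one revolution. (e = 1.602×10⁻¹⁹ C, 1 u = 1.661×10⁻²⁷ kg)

The cyclotron period depends only on m, q, B: T = 2πm/(|q|B).
T = 2π(3.322×10⁻²⁷)/((1.602×10⁻¹⁹)(0.225)) ≈ 5.79×10⁻⁷ s.

T ≈ 5.79×10⁻⁷ s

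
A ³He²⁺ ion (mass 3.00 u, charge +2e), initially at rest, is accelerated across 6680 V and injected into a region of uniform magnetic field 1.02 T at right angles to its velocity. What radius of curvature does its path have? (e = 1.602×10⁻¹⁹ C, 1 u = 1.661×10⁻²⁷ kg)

r ≈ 0.0141 m

Acceleration: |q|V = ½mv² ⇒ v = √(2|q|V/m) = √(2·3.204×10⁻¹⁹·6680/4.983×10⁻²⁷) ≈ 9.268×10⁵ m/s.
In the field: r = mv/(|q|B) = (4.983×10⁻²⁷)(9.268×10⁵)/((3.204×10⁻¹⁹)(1.02)) ≈ 0.0141 m.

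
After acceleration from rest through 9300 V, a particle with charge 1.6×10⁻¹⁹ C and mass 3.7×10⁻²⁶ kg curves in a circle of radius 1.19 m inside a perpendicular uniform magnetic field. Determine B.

B ≈ 0.0551 T

v = √(2|q|V/m) = √(2·1.6×10⁻¹⁹·9300/3.7×10⁻²⁶) ≈ 2.836×10⁵ m/s.
B = mv/(|q|r) = (3.7×10⁻²⁶)(2.836×10⁵)/((1.6×10⁻¹⁹)(1.19)) ≈ 0.0551 T.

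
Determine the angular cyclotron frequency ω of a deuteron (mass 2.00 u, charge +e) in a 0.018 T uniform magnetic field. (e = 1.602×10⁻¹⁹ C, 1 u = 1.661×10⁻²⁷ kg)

ω = |q|B/m.
ω = (1.602×10⁻¹⁹)(0.018)/3.322×10⁻²⁷ ≈ 8.7×10⁵ rad/s.

ω ≈ 8.7×10⁵ rad/s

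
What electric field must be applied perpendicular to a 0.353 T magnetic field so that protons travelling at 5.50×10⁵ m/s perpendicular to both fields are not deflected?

For straight-line motion qE = qvB, so E = vB.
E = 5.50×10⁵ × 0.353 = 1.94×10⁵ V/m.

E = 1.94×10⁵ V/m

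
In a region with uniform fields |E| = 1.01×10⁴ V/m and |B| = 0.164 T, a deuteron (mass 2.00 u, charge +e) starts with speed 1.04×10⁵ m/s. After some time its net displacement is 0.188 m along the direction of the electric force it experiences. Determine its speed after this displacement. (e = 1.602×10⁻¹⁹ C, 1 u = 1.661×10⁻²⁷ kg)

B does no work; ΔKE = |q|E d.
½mv_f² = ½mv₀² + |q|Ed = ½(3.322×10⁻²⁷)(1.04×10⁵)² + (1.602×10⁻¹⁹)(1.01×10⁴)(0.188) ≈ 1.797×10⁻¹⁷ J + 3.042×10⁻¹⁶ J ≈ 3.222×10⁻¹⁶ J.
v_f = √(2·3.222×10⁻¹⁶/3.322×10⁻²⁷) ≈ 4.40×10⁵ m/s.

v_f ≈ 4.40×10⁵ m/s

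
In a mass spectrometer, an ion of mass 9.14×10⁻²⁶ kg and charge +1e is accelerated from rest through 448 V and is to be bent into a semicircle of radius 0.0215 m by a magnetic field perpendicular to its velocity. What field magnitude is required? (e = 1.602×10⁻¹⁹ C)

v = √(2|q|V/m) = √(2·1.602×10⁻¹⁹·448/9.14×10⁻²⁶) ≈ 3.963×10⁴ m/s.
B = mv/(|q|r) = (9.14×10⁻²⁶)(3.963×10⁴)/((1.602×10⁻¹⁹)(0.0215)) ≈ 1.05 T.

B ≈ 1.05 T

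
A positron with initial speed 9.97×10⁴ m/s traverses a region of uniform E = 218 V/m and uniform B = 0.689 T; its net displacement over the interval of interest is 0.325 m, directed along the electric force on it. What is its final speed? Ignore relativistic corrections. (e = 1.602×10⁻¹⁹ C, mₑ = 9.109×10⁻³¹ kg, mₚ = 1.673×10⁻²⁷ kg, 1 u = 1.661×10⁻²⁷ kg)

v_f ≈ 4.99×10⁶ m/s

B does no work; ΔKE = |q|E d.
½mv_f² = ½mv₀² + |q|Ed = ½(9.109×10⁻³¹)(9.97×10⁴)² + (1.602×10⁻¹⁹)(218)(0.325) ≈ 4.527×10⁻²¹ J + 1.135×10⁻¹⁷ J ≈ 1.135×10⁻¹⁷ J.
v_f = √(2·1.135×10⁻¹⁷/9.109×10⁻³¹) ≈ 4.99×10⁶ m/s.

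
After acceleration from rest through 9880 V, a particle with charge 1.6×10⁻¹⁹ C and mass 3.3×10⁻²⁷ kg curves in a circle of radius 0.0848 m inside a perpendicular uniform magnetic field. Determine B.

v = √(2|q|V/m) = √(2·1.6×10⁻¹⁹·9880/3.3×10⁻²⁷) ≈ 9.788×10⁵ m/s.
B = mv/(|q|r) = (3.3×10⁻²⁷)(9.788×10⁵)/((1.6×10⁻¹⁹)(0.0848)) ≈ 0.238 T.

B ≈ 0.238 T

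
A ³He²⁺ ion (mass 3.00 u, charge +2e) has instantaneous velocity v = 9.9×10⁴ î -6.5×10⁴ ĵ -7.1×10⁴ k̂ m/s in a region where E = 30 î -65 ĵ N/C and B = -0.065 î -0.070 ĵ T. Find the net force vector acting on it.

v×B = (-4970, 4620, -1.12×10⁴) N/C.
E + v×B = (-4940, 4550, -1.12×10⁴) N/C.
F = q(E + v×B) = (3.204×10⁻¹⁹ C)·(-4940, 4550, -1.12×10⁴) = (-1.58×10⁻¹⁵, 1.46×10⁻¹⁵, -3.57×10⁻¹⁵) N.

F ≈ (-1.58×10⁻¹⁵, 1.46×10⁻¹⁵, -3.57×10⁻¹⁵) N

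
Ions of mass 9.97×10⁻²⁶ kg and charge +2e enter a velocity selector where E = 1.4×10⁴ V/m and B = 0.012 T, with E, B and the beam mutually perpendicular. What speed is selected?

Straight-line motion ⇒ electric and magnetic forces cancel, so E = vB.
v = E/B = 1.4×10⁴/0.012 = 1.2×10⁶ m/s.

v = 1.2×10⁶ m/s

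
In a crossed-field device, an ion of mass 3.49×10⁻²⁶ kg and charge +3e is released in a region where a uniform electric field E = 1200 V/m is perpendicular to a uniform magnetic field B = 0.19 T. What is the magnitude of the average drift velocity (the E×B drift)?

v_d ≈ 6300 m/s

The steady drift has the magnetic force balancing the electric force, so v_d = E/B.
v_d = 1200/0.19 = 6300 m/s.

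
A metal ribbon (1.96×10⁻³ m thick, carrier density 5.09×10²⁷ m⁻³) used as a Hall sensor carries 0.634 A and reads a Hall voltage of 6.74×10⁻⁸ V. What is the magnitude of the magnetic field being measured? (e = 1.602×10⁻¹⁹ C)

From V_H = IB/(n e t), B = V_H n e t / I.
B = (6.74×10⁻⁸)(5.09×10²⁷)(1.602×10⁻¹⁹)(1.96×10⁻³)/0.634 ≈ 0.170 T.

B ≈ 0.170 T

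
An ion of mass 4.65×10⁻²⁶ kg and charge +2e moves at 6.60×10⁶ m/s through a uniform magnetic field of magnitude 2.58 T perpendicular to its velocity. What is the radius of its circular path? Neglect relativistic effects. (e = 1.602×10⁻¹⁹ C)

r ≈ 0.371 m

The magnetic force provides the centripetal force: |q|vB = mv²/r.
r = mv/(|q|B) = (4.65×10⁻²⁶)(6.60×10⁶)/((3.204×10⁻¹⁹)(2.58)) ≈ 0.371 m.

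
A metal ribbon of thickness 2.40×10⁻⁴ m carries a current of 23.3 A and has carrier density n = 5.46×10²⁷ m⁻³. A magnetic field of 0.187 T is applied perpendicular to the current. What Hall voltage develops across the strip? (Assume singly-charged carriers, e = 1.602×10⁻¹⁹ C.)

V_H = IB/(n e t).
V_H = (23.3)(0.187)/((5.46×10²⁷)(1.602×10⁻¹⁹)(2.40×10⁻⁴)) ≈ 2.08×10⁻⁵ V.

V_H ≈ 2.08×10⁻⁵ V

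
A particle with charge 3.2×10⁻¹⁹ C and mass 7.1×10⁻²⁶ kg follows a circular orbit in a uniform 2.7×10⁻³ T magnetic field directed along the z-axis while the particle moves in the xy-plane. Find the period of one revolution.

T ≈ 5.2×10⁻⁴ s

The cyclotron period depends only on m, q, B: T = 2πm/(|q|B).
T = 2π(7.1×10⁻²⁶)/((3.2×10⁻¹⁹)(2.7×10⁻³)) ≈ 5.2×10⁻⁴ s.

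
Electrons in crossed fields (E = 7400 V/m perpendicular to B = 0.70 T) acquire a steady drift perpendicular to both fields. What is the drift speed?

v_d ≈ 1.1×10⁴ m/s

The E×B drift speed is v_d = E/B.
v_d = 7400/0.70 = 1.1×10⁴ m/s.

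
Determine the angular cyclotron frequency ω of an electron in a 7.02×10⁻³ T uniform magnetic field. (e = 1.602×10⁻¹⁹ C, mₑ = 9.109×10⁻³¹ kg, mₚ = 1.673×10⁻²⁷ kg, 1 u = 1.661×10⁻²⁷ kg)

ω = |q|B/m.
ω = (1.602×10⁻¹⁹)(7.02×10⁻³)/9.109×10⁻³¹ ≈ 1.23×10⁹ rad/s.

ω ≈ 1.23×10⁹ rad/s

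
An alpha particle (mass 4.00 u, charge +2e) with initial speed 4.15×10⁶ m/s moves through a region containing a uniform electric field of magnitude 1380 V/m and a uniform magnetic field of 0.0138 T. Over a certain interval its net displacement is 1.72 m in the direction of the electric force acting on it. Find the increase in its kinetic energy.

ΔKE ≈ 7.61×10⁻¹⁶ J

The magnetic force is always ⟂ v and does no work; only the electric force changes KE.
ΔKE = F_E · d = |q|E d = (3.204×10⁻¹⁹)(1380)(1.72) ≈ 7.61×10⁻¹⁶ J.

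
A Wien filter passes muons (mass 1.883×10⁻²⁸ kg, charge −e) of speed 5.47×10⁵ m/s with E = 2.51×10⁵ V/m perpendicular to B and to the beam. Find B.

B = 0.459 T

Balance of forces in the selector: qE = qvB ⇒ B = E/v.
B = 2.51×10⁵/5.47×10⁵ = 0.459 T.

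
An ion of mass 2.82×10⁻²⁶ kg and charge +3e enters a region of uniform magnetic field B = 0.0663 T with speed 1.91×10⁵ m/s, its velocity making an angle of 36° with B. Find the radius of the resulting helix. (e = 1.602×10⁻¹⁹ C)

r ≈ 0.0994 m

v⊥ = v sinθ = 1.91×10⁵·sin36° ≈ 1.123×10⁵ m/s.
r = m v⊥/(|q|B) = (2.82×10⁻²⁶)(1.123×10⁵)/((4.806×10⁻¹⁹)(0.0663)) ≈ 0.0994 m.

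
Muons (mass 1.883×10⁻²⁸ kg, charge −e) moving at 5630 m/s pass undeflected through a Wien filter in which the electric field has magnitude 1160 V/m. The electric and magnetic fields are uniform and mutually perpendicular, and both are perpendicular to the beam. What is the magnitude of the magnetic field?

Balance of forces in the selector: qE = qvB ⇒ B = E/v.
B = 1160/5630 = 0.206 T.

B = 0.206 T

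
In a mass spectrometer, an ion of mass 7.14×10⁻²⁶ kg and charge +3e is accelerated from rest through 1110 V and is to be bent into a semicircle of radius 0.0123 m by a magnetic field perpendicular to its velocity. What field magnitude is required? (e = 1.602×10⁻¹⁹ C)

v = √(2|q|V/m) = √(2·4.806×10⁻¹⁹·1110/7.14×10⁻²⁶) ≈ 1.222×10⁵ m/s.
B = mv/(|q|r) = (7.14×10⁻²⁶)(1.222×10⁵)/((4.806×10⁻¹⁹)(0.0123)) ≈ 1.48 T.

B ≈ 1.48 T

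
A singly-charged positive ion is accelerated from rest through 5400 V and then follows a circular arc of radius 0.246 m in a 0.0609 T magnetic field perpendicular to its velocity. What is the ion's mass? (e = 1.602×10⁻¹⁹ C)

m ≈ 3.33×10⁻²⁷ kg

Combine |q|V = ½mv² and r = mv/(|q|B): eliminate v to get m = qB²r²/(2V).
m = (1.602×10⁻¹⁹)(0.0609)²(0.246)²/(2·5400) ≈ 3.33×10⁻²⁷ kg.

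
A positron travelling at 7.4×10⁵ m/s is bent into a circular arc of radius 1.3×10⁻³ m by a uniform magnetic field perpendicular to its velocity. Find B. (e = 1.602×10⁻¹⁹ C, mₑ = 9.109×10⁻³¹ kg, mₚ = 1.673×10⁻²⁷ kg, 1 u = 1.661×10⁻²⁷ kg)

From |q|vB = mv²/r, B = mv/(|q|r).
B = (9.109×10⁻³¹)(7.4×10⁵)/((1.602×10⁻¹⁹)(1.3×10⁻³)) ≈ 3.2×10⁻³ T.

B ≈ 3.2×10⁻³ T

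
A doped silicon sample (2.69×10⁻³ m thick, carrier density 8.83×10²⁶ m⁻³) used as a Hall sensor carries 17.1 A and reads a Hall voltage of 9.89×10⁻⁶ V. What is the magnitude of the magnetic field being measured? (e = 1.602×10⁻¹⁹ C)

B ≈ 0.220 T

From V_H = IB/(n e t), B = V_H n e t / I.
B = (9.89×10⁻⁶)(8.83×10²⁶)(1.602×10⁻¹⁹)(2.69×10⁻³)/17.1 ≈ 0.220 T.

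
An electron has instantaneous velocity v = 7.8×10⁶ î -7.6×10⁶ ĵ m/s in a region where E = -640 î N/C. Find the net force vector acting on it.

F ≈ (1.03×10⁻¹⁶, 0, 0) N

Only an electric field acts, so F = qE = (−1.602×10⁻¹⁹ C)·(-640, 0, 0) = (1.03×10⁻¹⁶, 0, 0) N.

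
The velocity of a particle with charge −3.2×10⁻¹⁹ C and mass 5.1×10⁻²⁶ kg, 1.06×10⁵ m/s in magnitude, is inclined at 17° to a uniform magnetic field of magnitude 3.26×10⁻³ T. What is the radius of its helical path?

v⊥ = v sinθ = 1.06×10⁵·sin17° ≈ 3.099×10⁴ m/s.
r = m v⊥/(|q|B) = (5.1×10⁻²⁶)(3.099×10⁴)/((3.2×10⁻¹⁹)(3.26×10⁻³)) ≈ 1.52 m.

r ≈ 1.52 m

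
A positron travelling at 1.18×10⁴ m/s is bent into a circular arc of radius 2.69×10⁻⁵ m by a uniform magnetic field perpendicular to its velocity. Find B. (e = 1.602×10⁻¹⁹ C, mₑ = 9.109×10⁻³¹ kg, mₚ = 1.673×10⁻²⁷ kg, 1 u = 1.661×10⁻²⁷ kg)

From |q|vB = mv²/r, B = mv/(|q|r).
B = (9.109×10⁻³¹)(1.18×10⁴)/((1.602×10⁻¹⁹)(2.69×10⁻⁵)) ≈ 2.49×10⁻³ T.

B ≈ 2.49×10⁻³ T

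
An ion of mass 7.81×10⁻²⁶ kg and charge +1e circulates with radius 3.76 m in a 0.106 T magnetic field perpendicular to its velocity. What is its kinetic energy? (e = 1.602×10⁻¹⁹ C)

v = |q|Br/m, then KE = ½mv² = (qBr)²/(2m).
v = (1.602×10⁻¹⁹)(0.106)(3.76)/7.81×10⁻²⁶ ≈ 8.175×10⁵ m/s.
KE = ½(7.81×10⁻²⁶)(8.175×10⁵)² ≈ 2.61×10⁻¹⁴ J.

KE ≈ 2.61×10⁻¹⁴ J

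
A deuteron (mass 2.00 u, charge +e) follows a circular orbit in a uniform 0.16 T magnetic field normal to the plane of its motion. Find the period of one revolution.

T ≈ 8.1×10⁻⁷ s

The cyclotron period depends only on m, q, B: T = 2πm/(|q|B).
T = 2π(3.322×10⁻²⁷)/((1.602×10⁻¹⁹)(0.16)) ≈ 8.1×10⁻⁷ s.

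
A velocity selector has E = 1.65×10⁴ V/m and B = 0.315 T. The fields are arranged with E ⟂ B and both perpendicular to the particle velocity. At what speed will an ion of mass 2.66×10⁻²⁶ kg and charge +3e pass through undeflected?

v = 5.24×10⁴ m/s

Zero net Lorentz force requires |qE| = |q v×B|, i.e. E = vB.
v = E/B = 1.65×10⁴/0.315 = 5.24×10⁴ m/s.
The result is independent of the particle's charge and mass.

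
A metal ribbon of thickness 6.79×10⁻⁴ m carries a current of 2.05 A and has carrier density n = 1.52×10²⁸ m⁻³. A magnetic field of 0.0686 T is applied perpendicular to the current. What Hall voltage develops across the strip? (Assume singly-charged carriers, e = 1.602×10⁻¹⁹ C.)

V_H = IB/(n e t).
V_H = (2.05)(0.0686)/((1.52×10²⁸)(1.602×10⁻¹⁹)(6.79×10⁻⁴)) ≈ 8.51×10⁻⁸ V.

V_H ≈ 8.51×10⁻⁸ V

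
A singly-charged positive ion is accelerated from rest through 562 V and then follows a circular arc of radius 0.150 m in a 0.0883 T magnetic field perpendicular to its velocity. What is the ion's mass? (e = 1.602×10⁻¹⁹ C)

m ≈ 2.50×10⁻²⁶ kg

Combine |q|V = ½mv² and r = mv/(|q|B): eliminate v to get m = qB²r²/(2V).
m = (1.602×10⁻¹⁹)(0.0883)²(0.150)²/(2·562) ≈ 2.50×10⁻²⁶ kg.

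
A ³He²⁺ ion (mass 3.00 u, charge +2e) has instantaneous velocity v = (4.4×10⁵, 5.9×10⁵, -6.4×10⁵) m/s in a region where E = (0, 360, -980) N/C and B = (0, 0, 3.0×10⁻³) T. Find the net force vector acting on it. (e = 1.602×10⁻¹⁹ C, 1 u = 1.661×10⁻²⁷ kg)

F ≈ (5.67×10⁻¹⁶, -3.08×10⁻¹⁶, -3.14×10⁻¹⁶) N

v×B = (1770, -1320, 0) N/C.
E + v×B = (1770, -960, -980) N/C.
F = q(E + v×B) = (3.204×10⁻¹⁹ C)·(1770, -960, -980) = (5.67×10⁻¹⁶, -3.08×10⁻¹⁶, -3.14×10⁻¹⁶) N.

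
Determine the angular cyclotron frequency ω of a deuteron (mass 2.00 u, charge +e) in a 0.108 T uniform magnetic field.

ω ≈ 5.21×10⁶ rad/s

ω = |q|B/m.
ω = (1.602×10⁻¹⁹)(0.108)/3.322×10⁻²⁷ ≈ 5.21×10⁶ rad/s.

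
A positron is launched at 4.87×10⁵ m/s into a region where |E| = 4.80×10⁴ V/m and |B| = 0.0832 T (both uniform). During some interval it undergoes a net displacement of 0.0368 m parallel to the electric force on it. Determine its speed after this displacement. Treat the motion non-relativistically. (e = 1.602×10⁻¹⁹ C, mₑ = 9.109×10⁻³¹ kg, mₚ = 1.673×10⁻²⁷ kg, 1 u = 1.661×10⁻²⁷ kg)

v_f ≈ 2.49×10⁷ m/s

B does no work; ΔKE = |q|E d.
½mv_f² = ½mv₀² + |q|Ed = ½(9.109×10⁻³¹)(4.87×10⁵)² + (1.602×10⁻¹⁹)(4.80×10⁴)(0.0368) ≈ 1.080×10⁻¹⁹ J + 2.830×10⁻¹⁶ J ≈ 2.831×10⁻¹⁶ J.
v_f = √(2·2.831×10⁻¹⁶/9.109×10⁻³¹) ≈ 2.49×10⁷ m/s.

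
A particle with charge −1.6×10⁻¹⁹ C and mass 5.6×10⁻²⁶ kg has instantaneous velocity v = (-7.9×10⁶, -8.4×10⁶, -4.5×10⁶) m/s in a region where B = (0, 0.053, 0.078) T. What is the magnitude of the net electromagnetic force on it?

v×B = (-4.17×10⁵, 6.16×10⁵, -4.19×10⁵) N/C.
F = q v×B = (−1.6×10⁻¹⁹ C)·(-4.17×10⁵, 6.16×10⁵, -4.19×10⁵) = (6.67×10⁻¹⁴, -9.86×10⁻¹⁴, 6.70×10⁻¹⁴) N.
|F| = 1.37×10⁻¹³ N.

|F| ≈ 1.37×10⁻¹³ N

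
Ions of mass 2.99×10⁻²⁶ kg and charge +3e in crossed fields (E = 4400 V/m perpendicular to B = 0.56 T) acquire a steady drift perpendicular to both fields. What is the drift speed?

v_d ≈ 7900 m/s

The E×B drift speed is v_d = E/B.
v_d = 4400/0.56 = 7900 m/s.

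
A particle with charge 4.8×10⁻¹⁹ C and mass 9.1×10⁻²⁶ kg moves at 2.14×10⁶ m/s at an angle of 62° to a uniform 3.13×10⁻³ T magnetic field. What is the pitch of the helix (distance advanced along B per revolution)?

p ≈ 382 m

v∥ = v cosθ = 2.14×10⁶·cos62° ≈ 1.005×10⁶ m/s.
T = 2πm/(|q|B) = 2π(9.1×10⁻²⁶)/((4.8×10⁻¹⁹)(3.13×10⁻³)) ≈ 3.806×10⁻⁴ s.
pitch = v∥ T = (1.005×10⁶)(3.806×10⁻⁴) ≈ 382 m.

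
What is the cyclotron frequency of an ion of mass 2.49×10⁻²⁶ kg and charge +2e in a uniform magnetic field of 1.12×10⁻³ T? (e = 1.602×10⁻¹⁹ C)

f ≈ 2290 Hz

f = |q|B/(2πm).
f = (3.204×10⁻¹⁹)(1.12×10⁻³)/(2π·2.49×10⁻²⁶) ≈ 2290 Hz.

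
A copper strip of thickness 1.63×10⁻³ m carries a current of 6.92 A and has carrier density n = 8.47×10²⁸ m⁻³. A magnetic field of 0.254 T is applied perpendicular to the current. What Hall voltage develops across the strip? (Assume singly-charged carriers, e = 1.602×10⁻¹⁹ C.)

V_H ≈ 7.95×10⁻⁸ V

V_H = IB/(n e t).
V_H = (6.92)(0.254)/((8.47×10²⁸)(1.602×10⁻¹⁹)(1.63×10⁻³)) ≈ 7.95×10⁻⁸ V.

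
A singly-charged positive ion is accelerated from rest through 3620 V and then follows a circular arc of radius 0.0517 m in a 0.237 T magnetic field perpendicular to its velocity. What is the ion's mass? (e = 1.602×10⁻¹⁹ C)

Combine |q|V = ½mv² and r = mv/(|q|B): eliminate v to get m = qB²r²/(2V).
m = (1.602×10⁻¹⁹)(0.237)²(0.0517)²/(2·3620) ≈ 3.32×10⁻²⁷ kg.

m ≈ 3.32×10⁻²⁷ kg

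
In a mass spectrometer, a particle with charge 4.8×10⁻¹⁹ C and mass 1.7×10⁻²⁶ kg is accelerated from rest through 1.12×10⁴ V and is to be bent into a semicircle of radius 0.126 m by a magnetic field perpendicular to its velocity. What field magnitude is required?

v = √(2|q|V/m) = √(2·4.8×10⁻¹⁹·1.12×10⁴/1.7×10⁻²⁶) ≈ 7.953×10⁵ m/s.
B = mv/(|q|r) = (1.7×10⁻²⁶)(7.953×10⁵)/((4.8×10⁻¹⁹)(0.126)) ≈ 0.224 T.

B ≈ 0.224 T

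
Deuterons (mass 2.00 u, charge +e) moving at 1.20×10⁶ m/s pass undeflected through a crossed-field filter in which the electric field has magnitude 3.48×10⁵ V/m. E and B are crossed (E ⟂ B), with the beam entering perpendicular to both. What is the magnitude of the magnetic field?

B = 0.290 T

Balance of forces in the selector: qE = qvB ⇒ B = E/v.
B = 3.48×10⁵/1.20×10⁶ = 0.290 T.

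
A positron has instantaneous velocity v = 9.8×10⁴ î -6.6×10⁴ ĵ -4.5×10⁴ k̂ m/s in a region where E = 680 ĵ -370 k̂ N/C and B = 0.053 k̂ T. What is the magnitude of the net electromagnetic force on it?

|F| ≈ 9.17×10⁻¹⁶ N

v×B = (-3500, -5190, 0) N/C.
E + v×B = (-3500, -4510, -370) N/C.
F = q(E + v×B) = (1.602×10⁻¹⁹ C)·(-3500, -4510, -370) = (-5.60×10⁻¹⁶, -7.23×10⁻¹⁶, -5.93×10⁻¹⁷) N.
|F| = 9.17×10⁻¹⁶ N.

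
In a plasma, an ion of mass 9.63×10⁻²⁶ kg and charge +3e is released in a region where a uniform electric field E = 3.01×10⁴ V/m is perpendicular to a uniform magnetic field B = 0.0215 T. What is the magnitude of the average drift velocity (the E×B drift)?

The E×B drift speed is v_d = E/B.
v_d = 3.01×10⁴/0.0215 = 1.40×10⁶ m/s.

v_d ≈ 1.40×10⁶ m/s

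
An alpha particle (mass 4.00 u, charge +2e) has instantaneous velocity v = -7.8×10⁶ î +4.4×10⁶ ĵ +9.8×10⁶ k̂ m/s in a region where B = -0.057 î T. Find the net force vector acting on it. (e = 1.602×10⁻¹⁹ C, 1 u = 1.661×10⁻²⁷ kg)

F ≈ (0, -1.79×10⁻¹³, 8.04×10⁻¹⁴) N

v×B = (0, -5.59×10⁵, 2.51×10⁵) N/C.
F = q v×B = (3.204×10⁻¹⁹ C)·(0, -5.59×10⁵, 2.51×10⁵) = (0, -1.79×10⁻¹³, 8.04×10⁻¹⁴) N.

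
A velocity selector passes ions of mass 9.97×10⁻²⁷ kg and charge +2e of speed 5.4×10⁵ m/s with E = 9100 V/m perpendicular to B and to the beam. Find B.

B = 0.017 T

Balance of forces in the selector: qE = qvB ⇒ B = E/v.
B = 9100/5.4×10⁵ = 0.017 T.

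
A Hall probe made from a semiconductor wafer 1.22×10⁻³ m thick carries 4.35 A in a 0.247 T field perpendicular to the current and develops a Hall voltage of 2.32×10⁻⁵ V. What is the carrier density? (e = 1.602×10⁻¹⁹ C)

From V_H = IB/(n e t), n = IB/(V_H e t).
n = (4.35)(0.247)/((2.32×10⁻⁵)(1.602×10⁻¹⁹)(1.22×10⁻³)) ≈ 2.37×10²⁶ m⁻³.

n ≈ 2.37×10²⁶ m⁻³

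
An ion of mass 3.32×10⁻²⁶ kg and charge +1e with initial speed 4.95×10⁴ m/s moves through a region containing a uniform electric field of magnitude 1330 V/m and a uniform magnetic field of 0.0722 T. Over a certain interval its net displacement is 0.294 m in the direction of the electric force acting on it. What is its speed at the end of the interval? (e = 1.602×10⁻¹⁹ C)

B does no work; ΔKE = |q|E d.
½mv_f² = ½mv₀² + |q|Ed = ½(3.32×10⁻²⁶)(4.95×10⁴)² + (1.602×10⁻¹⁹)(1330)(0.294) ≈ 4.067×10⁻¹⁷ J + 6.264×10⁻¹⁷ J ≈ 1.033×10⁻¹⁶ J.
v_f = √(2·1.033×10⁻¹⁶/3.32×10⁻²⁶) ≈ 7.89×10⁴ m/s.

v_f ≈ 7.89×10⁴ m/s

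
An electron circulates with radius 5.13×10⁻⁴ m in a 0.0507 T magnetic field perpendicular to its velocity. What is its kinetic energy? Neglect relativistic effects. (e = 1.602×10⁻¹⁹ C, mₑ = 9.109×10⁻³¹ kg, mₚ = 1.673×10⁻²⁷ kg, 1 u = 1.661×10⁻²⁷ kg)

KE ≈ 9.53×10⁻¹⁸ J

v = |q|Br/m, then KE = ½mv² = (qBr)²/(2m).
v = (1.602×10⁻¹⁹)(0.0507)(5.13×10⁻⁴)/9.109×10⁻³¹ ≈ 4.574×10⁶ m/s.
KE = ½(9.109×10⁻³¹)(4.574×10⁶)² ≈ 9.53×10⁻¹⁸ J.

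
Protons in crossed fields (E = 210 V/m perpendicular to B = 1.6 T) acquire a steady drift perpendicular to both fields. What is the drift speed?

v_d ≈ 130 m/s

In crossed fields the guiding centre drifts at v_d = |E×B|/B² = E/B, independent of charge and mass.
v_d = 210/1.6 = 130 m/s.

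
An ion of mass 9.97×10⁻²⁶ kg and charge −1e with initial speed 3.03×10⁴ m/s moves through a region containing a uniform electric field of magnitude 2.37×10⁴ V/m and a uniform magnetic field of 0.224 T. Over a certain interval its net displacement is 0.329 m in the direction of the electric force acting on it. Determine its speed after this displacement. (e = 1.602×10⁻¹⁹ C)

B does no work; ΔKE = |q|E d.
½mv_f² = ½mv₀² + |q|Ed = ½(9.97×10⁻²⁶)(3.03×10⁴)² + (1.602×10⁻¹⁹)(2.37×10⁴)(0.329) ≈ 4.577×10⁻¹⁷ J + 1.249×10⁻¹⁵ J ≈ 1.295×10⁻¹⁵ J.
v_f = √(2·1.295×10⁻¹⁵/9.97×10⁻²⁶) ≈ 1.61×10⁵ m/s.

v_f ≈ 1.61×10⁵ m/s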